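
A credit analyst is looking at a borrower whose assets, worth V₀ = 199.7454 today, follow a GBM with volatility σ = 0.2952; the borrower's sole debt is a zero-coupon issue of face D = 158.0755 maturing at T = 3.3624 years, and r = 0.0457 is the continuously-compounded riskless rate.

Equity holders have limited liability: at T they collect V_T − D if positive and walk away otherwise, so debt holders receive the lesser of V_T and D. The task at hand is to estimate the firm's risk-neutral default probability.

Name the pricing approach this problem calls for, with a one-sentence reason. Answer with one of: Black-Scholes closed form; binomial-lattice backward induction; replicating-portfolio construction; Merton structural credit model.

framework: Merton structural credit model

Key observation: a levered firm with one bullet debt due at 3.3624 years is the canonical structural-credit setup: equity is a call on the firm's assets struck at the face value.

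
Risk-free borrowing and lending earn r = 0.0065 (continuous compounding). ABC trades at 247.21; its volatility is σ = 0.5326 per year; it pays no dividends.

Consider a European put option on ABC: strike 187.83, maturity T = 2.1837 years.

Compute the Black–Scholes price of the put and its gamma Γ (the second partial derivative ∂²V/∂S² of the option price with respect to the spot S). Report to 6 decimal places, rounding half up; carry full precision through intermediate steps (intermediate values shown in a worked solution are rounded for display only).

price = 39.305999
Γ = 0.001535

σ√T = 0.5326·√2.1837 = 0.787042
d₁ = (ln(S/K) + (r+σ²/2)T) / (σ√T) = (ln(247.21/187.83) + (0.0065+0.5326²/2)·2.1837) / 0.787042 = (0.274701 + 0.323911) / 0.787042 = 0.760585
d₂ = d₁ − σ√T = 0.760585 − 0.787042 = -0.026456
e^{−rT} = 0.985906
N(−d₁) = 0.223452,  N(−d₂) = 0.510553
Put price V = K·e^{−rT}·N(−d₂) − S·N(−d₁) = 94.545677 − 55.239678 = 39.305999
φ(d₁) = (1/√(2π))·e^{−d₁²/2} = 0.298739
Γ = φ(d₁) / (S·σ·√T) = 0.001535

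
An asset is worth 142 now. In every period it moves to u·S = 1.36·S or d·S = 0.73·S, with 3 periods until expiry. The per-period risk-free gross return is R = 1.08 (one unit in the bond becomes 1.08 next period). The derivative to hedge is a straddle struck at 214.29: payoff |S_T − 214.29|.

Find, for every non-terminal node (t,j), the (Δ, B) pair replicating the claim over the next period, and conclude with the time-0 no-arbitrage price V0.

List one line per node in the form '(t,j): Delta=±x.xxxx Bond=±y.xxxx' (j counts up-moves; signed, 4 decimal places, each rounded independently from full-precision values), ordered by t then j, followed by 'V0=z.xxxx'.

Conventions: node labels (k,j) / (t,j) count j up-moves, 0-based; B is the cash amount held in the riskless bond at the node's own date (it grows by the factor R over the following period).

Arbitrage-free pricing uses the up-move probability p* = (R−d)/(u−d) = 0.5556, discounting each step at R = 1.08.
Terminal payoffs: V(3,0)=159.0496, V(3,1)=111.3764, V(3,2)=22.5605, V(3,3)=142.9048
(2,0): S=75.6718. Δ = (V_up−V_dn)/(S_up−S_dn) = (111.3764−159.0496)/(102.9136−55.2404) = -1.0000. V = [p*·111.3764 + (1−p*)·159.0496]/1.08 = 122.7449. B = V − Δ·S = 198.4167.
(2,1): S=140.9776. Δ = (V_up−V_dn)/(S_up−S_dn) = (22.5605−111.3764)/(191.7295−102.9136) = -1.0000. V = [p*·22.5605 + (1−p*)·111.3764]/1.08 = 57.4391. B = V − Δ·S = 198.4167.
(2,2): S=262.6432. Δ = (V_up−V_dn)/(S_up−S_dn) = (142.9048−22.5605)/(357.1948−191.7295) = 0.7273. V = [p*·142.9048 + (1−p*)·22.5605]/1.08 = 82.7948. B = V − Δ·S = -108.2279.
(1,0): S=103.6600. Δ = (V_up−V_dn)/(S_up−S_dn) = (57.4391−122.7449)/(140.9776−75.6718) = -1.0000. V = [p*·57.4391 + (1−p*)·122.7449]/1.08 = 80.0591. B = V − Δ·S = 183.7191.
(1,1): S=193.1200. Δ = (V_up−V_dn)/(S_up−S_dn) = (82.7948−57.4391)/(262.6432−140.9776) = 0.2084. V = [p*·82.7948 + (1−p*)·57.4391]/1.08 = 66.2274. B = V − Δ·S = 25.9802.
(0,0): S=142.0000. Δ = (V_up−V_dn)/(S_up−S_dn) = (66.2274−80.0591)/(193.1200−103.6600) = -0.1546. V = [p*·66.2274 + (1−p*)·80.0591]/1.08 = 67.0137. B = V − Δ·S = 88.9689.
Sanity check at the root: Δ(0,0)·S0 + B(0,0) reproduces V0 = 67.0137.

(0,0): Delta=-0.1546 Bond=88.9689
(1,0): Delta=-1.0000 Bond=183.7191
(1,1): Delta=0.2084 Bond=25.9802
(2,0): Delta=-1.0000 Bond=198.4167
(2,1): Delta=-1.0000 Bond=198.4167
(2,2): Delta=0.7273 Bond=-108.2279
V0=67.0137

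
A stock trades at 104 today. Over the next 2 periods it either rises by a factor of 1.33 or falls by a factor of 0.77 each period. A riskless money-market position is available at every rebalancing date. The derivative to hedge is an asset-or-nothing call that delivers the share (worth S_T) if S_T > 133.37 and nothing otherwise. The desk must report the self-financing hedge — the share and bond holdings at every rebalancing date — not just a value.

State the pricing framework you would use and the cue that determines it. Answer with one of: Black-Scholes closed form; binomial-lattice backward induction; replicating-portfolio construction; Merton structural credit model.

Key observation: what is demanded is not a single number but the (Δ, B) position at each node of the 1.33/0.77 tree starting at 104; constructing those positions is the replicating-portfolio method.

framework: replicating-portfolio construction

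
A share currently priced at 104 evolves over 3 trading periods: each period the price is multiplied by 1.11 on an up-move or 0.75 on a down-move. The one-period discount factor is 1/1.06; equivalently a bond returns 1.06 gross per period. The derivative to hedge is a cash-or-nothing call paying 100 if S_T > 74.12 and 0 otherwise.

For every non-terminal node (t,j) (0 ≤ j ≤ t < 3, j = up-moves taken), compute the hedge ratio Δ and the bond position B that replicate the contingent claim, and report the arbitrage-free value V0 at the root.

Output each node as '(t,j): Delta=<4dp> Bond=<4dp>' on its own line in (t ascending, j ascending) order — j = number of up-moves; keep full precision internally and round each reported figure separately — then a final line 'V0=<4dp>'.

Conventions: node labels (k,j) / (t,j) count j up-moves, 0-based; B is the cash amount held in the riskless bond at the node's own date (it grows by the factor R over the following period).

Under the risk-neutral measure, an up-move has probability p* = (R−d)/(u−d) = 0.8611 and values discount at R = 1.06.
Terminal payoffs: V(3,0)=0.0000, V(3,1)=0.0000, V(3,2)=100.0000, V(3,3)=100.0000
(2,0): S=58.5000. Δ = (V_up−V_dn)/(S_up−S_dn) = (0.0000−0.0000)/(64.9350−43.8750) = 0.0000. V = [p*·0.0000 + (1−p*)·0.0000]/1.06 = 0.0000. B = V − Δ·S = 0.0000.
(2,1): S=86.5800. Δ = (V_up−V_dn)/(S_up−S_dn) = (100.0000−0.0000)/(96.1038−64.9350) = 3.2083. V = [p*·100.0000 + (1−p*)·0.0000]/1.06 = 81.2369. B = V − Δ·S = -196.5409.
(2,2): S=128.1384. Δ = (V_up−V_dn)/(S_up−S_dn) = (100.0000−100.0000)/(142.2336−96.1038) = 0.0000. V = [p*·100.0000 + (1−p*)·100.0000]/1.06 = 94.3396. B = V − Δ·S = 94.3396.
(1,0): S=78.0000. Δ = (V_up−V_dn)/(S_up−S_dn) = (81.2369−0.0000)/(86.5800−58.5000) = 2.8931. V = [p*·81.2369 + (1−p*)·0.0000]/1.06 = 65.9943. B = V − Δ·S = -159.6637.
(1,1): S=115.4400. Δ = (V_up−V_dn)/(S_up−S_dn) = (94.3396−81.2369)/(128.1384−86.5800) = 0.3153. V = [p*·94.3396 + (1−p*)·81.2369]/1.06 = 87.2828. B = V − Δ·S = 50.8864.
(0,0): S=104.0000. Δ = (V_up−V_dn)/(S_up−S_dn) = (87.2828−65.9943)/(115.4400−78.0000) = 0.5686. V = [p*·87.2828 + (1−p*)·65.9943]/1.06 = 79.5529. B = V − Δ·S = 20.4182.
Verification: the root portfolio costs Δ(0,0)·S0 + B(0,0) = 79.5529, matching V0.

(0,0): Delta=0.5686 Bond=20.4182
(1,0): Delta=2.8931 Bond=-159.6637
(1,1): Delta=0.3153 Bond=50.8864
(2,0): Delta=0.0000 Bond=0.0000
(2,1): Delta=3.2083 Bond=-196.5409
(2,2): Delta=0.0000 Bond=94.3396
V0=79.5529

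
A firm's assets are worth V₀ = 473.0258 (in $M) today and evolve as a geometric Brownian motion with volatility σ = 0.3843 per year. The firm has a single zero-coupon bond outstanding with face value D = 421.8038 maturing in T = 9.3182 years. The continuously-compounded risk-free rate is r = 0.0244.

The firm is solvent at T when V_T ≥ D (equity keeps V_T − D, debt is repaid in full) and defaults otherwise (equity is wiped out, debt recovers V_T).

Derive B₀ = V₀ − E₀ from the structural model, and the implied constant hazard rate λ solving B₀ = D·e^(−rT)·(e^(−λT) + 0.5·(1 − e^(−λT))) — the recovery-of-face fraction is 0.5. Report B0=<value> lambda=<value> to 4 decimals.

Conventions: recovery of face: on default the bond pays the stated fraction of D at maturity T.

B0=218.8796 lambda=0.1282

Equity is a call on the firm's assets struck at D = 421.8038:
d₁ = [ln(V₀/D) + (r + σ²/2)T] / (σ√T)
   = [ln(473.0258/421.8038) + (0.0244 + 0.5·0.3843²)·9.3182] / (0.3843·√9.3182)
   = [0.114610 + 0.915450] / 1.173104 = 0.878064
d₂ = d₁ − σ√T = 0.878064 − 1.173104 = -0.295040
N(d₁) = 0.810045,  N(d₂) = 0.383982,  e^(−rT) = 0.796631
E₀ = V₀·N(d₁) − D·e^(−rT)·N(d₂)
   = 473.0258·0.810045 − 421.8038·0.796631·0.383982 = 254.146153
B₀ = V₀ − E₀ = 473.0258 − 254.146153 = 218.879647
e^(−λT) = (B₀·e^(rT)/D − 0.5)/(1 − 0.5) = (218.8796·1.255287/421.8038 − 0.5)/0.5 = 0.30277003
λ = −ln(0.30277003)/9.3182 = 0.128220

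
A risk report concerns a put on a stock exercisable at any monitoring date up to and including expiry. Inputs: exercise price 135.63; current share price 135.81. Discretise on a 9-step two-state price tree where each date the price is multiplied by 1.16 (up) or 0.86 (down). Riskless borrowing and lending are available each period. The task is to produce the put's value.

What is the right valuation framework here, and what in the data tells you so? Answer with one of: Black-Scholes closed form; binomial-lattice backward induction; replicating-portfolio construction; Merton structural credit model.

framework: binomial-lattice backward induction

Key observation: the exercise right at every one of the 9 steps is what matters: each node needs max(135.63 − S, continuation), which only the stepwise tree valuation starting from spot 135.81 delivers.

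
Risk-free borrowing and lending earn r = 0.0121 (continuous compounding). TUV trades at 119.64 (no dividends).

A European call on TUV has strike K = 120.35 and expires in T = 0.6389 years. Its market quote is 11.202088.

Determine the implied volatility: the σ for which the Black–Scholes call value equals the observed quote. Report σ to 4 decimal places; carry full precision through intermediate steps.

sigma = 0.2917

At σ = 0.2917 the Black–Scholes value reproduces the quote:
σ√T = 0.2917·√0.6389 = 0.233159
d₁ = (ln(S/K) + (r+σ²/2)T) / (σ√T) = (ln(119.64/120.35) + (0.0121+0.2917²/2)·0.6389) / 0.233159 = (-0.005917 + 0.034912) / 0.233159 = 0.124359
d₂ = d₁ − σ√T = 0.124359 − 0.233159 = -0.108801
e^{−rT} = 0.992299
N(d₁) = 0.549484,  N(d₂) = 0.456680
V = S·N(d₁) − K·e^{−rT}·N(d₂) = 65.740311 − 54.538224 = 11.202088 (matching the quote); vega is positive throughout, so no other σ reproduces this price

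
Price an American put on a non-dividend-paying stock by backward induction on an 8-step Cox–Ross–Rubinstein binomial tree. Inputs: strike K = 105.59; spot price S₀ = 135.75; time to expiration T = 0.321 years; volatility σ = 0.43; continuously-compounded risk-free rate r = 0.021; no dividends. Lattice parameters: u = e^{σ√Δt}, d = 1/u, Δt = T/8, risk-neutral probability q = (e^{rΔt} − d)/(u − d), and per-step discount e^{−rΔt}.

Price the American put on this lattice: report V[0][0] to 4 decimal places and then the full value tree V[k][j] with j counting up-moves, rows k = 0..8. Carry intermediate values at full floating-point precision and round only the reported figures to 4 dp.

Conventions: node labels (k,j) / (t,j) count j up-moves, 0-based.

Δt=0.04013, u=1.08995, d=0.91747, q=0.48337, disc=e^(-rΔt)=0.99916
k=8 terminal: V=max(K-S,0) → 37.4380 24.6256 9.4046 0.0000 0.0000 0.0000 0.0000 0.0000 0.0000
k=7: j=0 S=74.2825 intr=31.3075 cont=31.2186 V=31.3075[EX]; j=1 S=88.2473 intr=17.3427 cont=17.2537 V=17.3427[EX]; j=2 S=104.8376 intr=0.7524 cont=4.8546 V=4.8546[hold]; j=3 S=124.5467 intr=0.0000 cont=0.0000 V=0.0000[hold]; j=4 S=147.9611 intr=0.0000 cont=0.0000 V=0.0000[hold]; j=5 S=175.7773 intr=0.0000 cont=0.0000 V=0.0000[hold]; j=6 S=208.8229 intr=0.0000 cont=0.0000 V=0.0000[hold]; j=7 S=248.0809 intr=0.0000 cont=0.0000 V=0.0000[hold]
k=6: j=0 S=80.9644 intr=24.6256 cont=24.5367 V=24.6256[EX]; j=1 S=96.1854 intr=9.4046 cont=11.2968 V=11.2968[hold]; j=2 S=114.2680 intr=0.0000 cont=2.5059 V=2.5059[hold]; j=3 S=135.7500 intr=0.0000 cont=0.0000 V=0.0000[hold]; j=4 S=161.2706 intr=0.0000 cont=0.0000 V=0.0000[hold]; j=5 S=191.5889 intr=0.0000 cont=0.0000 V=0.0000[hold]; j=6 S=227.6070 intr=0.0000 cont=0.0000 V=0.0000[hold]
k=5: j=0 S=88.2473 intr=17.3427 cont=18.1676 V=18.1676[hold]; j=1 S=104.8376 intr=0.7524 cont=7.0417 V=7.0417[hold]; j=2 S=124.5467 intr=0.0000 cont=1.2936 V=1.2936[hold]; j=3 S=147.9611 intr=0.0000 cont=0.0000 V=0.0000[hold]; j=4 S=175.7773 intr=0.0000 cont=0.0000 V=0.0000[hold]; j=5 S=208.8229 intr=0.0000 cont=0.0000 V=0.0000[hold]
k=4: j=0 S=96.1854 intr=9.4046 cont=12.7789 V=12.7789[hold]; j=1 S=114.2680 intr=0.0000 cont=4.2596 V=4.2596[hold]; j=2 S=135.7500 intr=0.0000 cont=0.6677 V=0.6677[hold]; j=3 S=161.2706 intr=0.0000 cont=0.0000 V=0.0000[hold]; j=4 S=191.5889 intr=0.0000 cont=0.0000 V=0.0000[hold]
k=3: j=0 S=104.8376 intr=0.7524 cont=8.6537 V=8.6537[hold]; j=1 S=124.5467 intr=0.0000 cont=2.5213 V=2.5213[hold]; j=2 S=147.9611 intr=0.0000 cont=0.3447 V=0.3447[hold]; j=3 S=175.7773 intr=0.0000 cont=0.0000 V=0.0000[hold]
k=2: j=0 S=114.2680 intr=0.0000 cont=5.6847 V=5.6847[hold]; j=1 S=135.7500 intr=0.0000 cont=1.4680 V=1.4680[hold]; j=2 S=161.2706 intr=0.0000 cont=0.1779 V=0.1779[hold]
k=1: j=0 S=124.5467 intr=0.0000 cont=3.6434 V=3.6434[hold]; j=1 S=147.9611 intr=0.0000 cont=0.8437 V=0.8437[hold]
k=0: j=0 S=135.7500 intr=0.0000 cont=2.2882 V=2.2882[hold]

price = 2.2882
tree:
2.2882
3.6434 0.8437
5.6847 1.4680 0.1779
8.6537 2.5213 0.3447 0.0000
12.7789 4.2596 0.6677 0.0000 0.0000
18.1676 7.0417 1.2936 0.0000 0.0000 0.0000
24.6256 11.2968 2.5059 0.0000 0.0000 0.0000 0.0000
31.3075 17.3427 4.8546 0.0000 0.0000 0.0000 0.0000 0.0000
37.4380 24.6256 9.4046 0.0000 0.0000 0.0000 0.0000 0.0000 0.0000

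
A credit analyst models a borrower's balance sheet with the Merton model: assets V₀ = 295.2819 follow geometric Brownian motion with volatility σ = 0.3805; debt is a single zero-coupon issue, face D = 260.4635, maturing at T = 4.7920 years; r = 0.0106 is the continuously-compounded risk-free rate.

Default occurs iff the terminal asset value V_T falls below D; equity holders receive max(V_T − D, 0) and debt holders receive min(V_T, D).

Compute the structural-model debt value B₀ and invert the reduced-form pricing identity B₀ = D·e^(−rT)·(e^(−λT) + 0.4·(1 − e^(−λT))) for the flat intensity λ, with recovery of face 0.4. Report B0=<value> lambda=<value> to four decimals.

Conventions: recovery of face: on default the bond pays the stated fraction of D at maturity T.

B0=181.9324 lambda=0.1217

Equity is a call on the firm's assets struck at D = 260.4635:
d₁ = [ln(V₀/D) + (r + σ²/2)T] / (σ√T)
   = [ln(295.2819/260.4635) + (0.0106 + 0.5·0.3805²)·4.7920] / (0.3805·√4.7920)
   = [0.125468 + 0.397689] / 0.832939 = 0.628085
d₂ = d₁ − σ√T = 0.628085 − 0.832939 = -0.204854
N(d₁) = 0.735026,  N(d₂) = 0.418843,  e^(−rT) = 0.950473
E₀ = V₀·N(d₁) − D·e^(−rT)·N(d₂)
   = 295.2819·0.735026 − 260.4635·0.950473·0.418843 = 113.349504
B₀ = V₀ − E₀ = 295.2819 − 113.349504 = 181.932396
e^(−λT) = (B₀·e^(rT)/D − 0.4)/(1 − 0.4) = (181.9324·1.052107/260.4635 − 0.4)/0.6 = 0.55815258
λ = −ln(0.55815258)/4.7920 = 0.121687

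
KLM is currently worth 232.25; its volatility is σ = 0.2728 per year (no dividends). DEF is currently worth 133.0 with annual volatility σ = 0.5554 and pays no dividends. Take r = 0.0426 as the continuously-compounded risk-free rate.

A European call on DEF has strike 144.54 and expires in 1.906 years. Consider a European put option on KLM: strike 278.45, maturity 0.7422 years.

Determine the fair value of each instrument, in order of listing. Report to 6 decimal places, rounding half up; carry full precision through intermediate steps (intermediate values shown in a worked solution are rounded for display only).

price(DEF call K=144.54) = 39.615634
price(KLM put K=278.45) = 46.831214

[DEF call K=144.54]
σ√T = 0.5554·√1.906 = 0.766774
d₁ = (ln(S/K) + (r+σ²/2)T) / (σ√T) = (ln(133.0/144.54) + (0.0426+0.5554²/2)·1.906) / 0.766774 = (-0.083207 + 0.375167) / 0.766774 = 0.380764
d₂ = d₁ − σ√T = 0.380764 − 0.766774 = -0.386010
e^{−rT} = 0.922013
N(d₁) = 0.648311,  N(d₂) = 0.349744
price = S·N(d₁) − K·e^{−rT}·N(d₂) = 86.225316 − 46.609682 = 39.615634
[KLM put K=278.45]
σ√T = 0.2728·√0.7422 = 0.235020
d₁ = (ln(S/K) + (r+σ²/2)T) / (σ√T) = (ln(232.25/278.45) + (0.0426+0.2728²/2)·0.7422) / 0.235020 = (-0.181424 + 0.059235) / 0.235020 = -0.519910
d₂ = d₁ − σ√T = -0.519910 − 0.235020 = -0.754930
e^{−rT} = 0.968877
N(−d₁) = 0.698437,  N(−d₂) = 0.774854
price = K·e^{−rT}·N(−d₂) − S·N(−d₁) = 209.043157 − 162.211943 = 46.831214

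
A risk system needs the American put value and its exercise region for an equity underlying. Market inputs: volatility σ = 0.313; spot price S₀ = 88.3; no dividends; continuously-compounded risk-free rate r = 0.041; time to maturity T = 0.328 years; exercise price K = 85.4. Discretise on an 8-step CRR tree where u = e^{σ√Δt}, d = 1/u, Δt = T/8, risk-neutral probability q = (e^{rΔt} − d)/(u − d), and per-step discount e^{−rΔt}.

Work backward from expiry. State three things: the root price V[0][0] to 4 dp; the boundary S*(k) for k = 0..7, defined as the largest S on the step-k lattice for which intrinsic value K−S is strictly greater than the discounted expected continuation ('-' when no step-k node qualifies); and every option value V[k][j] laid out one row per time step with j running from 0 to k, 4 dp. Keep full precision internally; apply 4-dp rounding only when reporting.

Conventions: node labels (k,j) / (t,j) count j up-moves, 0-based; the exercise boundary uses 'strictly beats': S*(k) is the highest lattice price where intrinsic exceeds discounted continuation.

params: Δt=0.04100 u=1.06543 d=0.93859 q=0.49742 e^(-rΔt)=0.99832
t_8 payoffs: 32.2181 25.0311 16.8729 7.6122 0.0000 0.0000 0.0000 0.0000 0.0000
t_7: node(7,0) S=56.6616 payoff=28.7384 vs cont=28.5950 → 28.7384 [stop]  node(7,1) S=64.3188 payoff=21.0812 vs cont=20.9378 → 21.0812 [stop]  node(7,2) S=73.0108 payoff=12.3892 vs cont=12.2458 → 12.3892 [stop]  node(7,3) S=82.8774 payoff=2.5226 vs cont=3.8193 → 3.8193 [wait]  node(7,4) S=94.0774 payoff=0.0000 vs cont=0.0000 → 0.0000 [wait]  node(7,5) S=106.7909 payoff=0.0000 vs cont=0.0000 → 0.0000 [wait]  node(7,6) S=121.2226 payoff=0.0000 vs cont=0.0000 → 0.0000 [wait]  node(7,7) S=137.6045 payoff=0.0000 vs cont=0.0000 → 0.0000 [wait]  ⇒ S*(7)=73.0108
t_6: node(6,0) S=60.3689 payoff=25.0311 vs cont=24.8877 → 25.0311 [stop]  node(6,1) S=68.5271 payoff=16.8729 vs cont=16.7295 → 16.8729 [stop]  node(6,2) S=77.7878 payoff=7.6122 vs cont=8.1127 → 8.1127 [wait]  node(6,3) S=88.3000 payoff=0.0000 vs cont=1.9162 → 1.9162 [wait]  node(6,4) S=100.2328 payoff=0.0000 vs cont=0.0000 → 0.0000 [wait]  node(6,5) S=113.7782 payoff=0.0000 vs cont=0.0000 → 0.0000 [wait]  node(6,6) S=129.1541 payoff=0.0000 vs cont=0.0000 → 0.0000 [wait]  ⇒ S*(6)=68.5271
t_5: node(5,0) S=64.3188 payoff=21.0812 vs cont=20.9378 → 21.0812 [stop]  node(5,1) S=73.0108 payoff=12.3892 vs cont=12.4943 → 12.4943 [wait]  node(5,2) S=82.8774 payoff=2.5226 vs cont=5.0220 → 5.0220 [wait]  node(5,3) S=94.0774 payoff=0.0000 vs cont=0.9614 → 0.9614 [wait]  node(5,4) S=106.7909 payoff=0.0000 vs cont=0.0000 → 0.0000 [wait]  node(5,5) S=121.2226 payoff=0.0000 vs cont=0.0000 → 0.0000 [wait]  ⇒ S*(5)=64.3188
t_4: node(4,0) S=68.5271 payoff=16.8729 vs cont=16.7816 → 16.8729 [stop]  node(4,1) S=77.7878 payoff=7.6122 vs cont=8.7626 → 8.7626 [wait]  node(4,2) S=88.3000 payoff=0.0000 vs cont=2.9971 → 2.9971 [wait]  node(4,3) S=100.2328 payoff=0.0000 vs cont=0.4824 → 0.4824 [wait]  node(4,4) S=113.7782 payoff=0.0000 vs cont=0.0000 → 0.0000 [wait]  ⇒ S*(4)=68.5271
t_3: node(3,0) S=73.0108 payoff=12.3892 vs cont=12.8171 → 12.8171 [wait]  node(3,1) S=82.8774 payoff=2.5226 vs cont=5.8848 → 5.8848 [wait]  node(3,2) S=94.0774 payoff=0.0000 vs cont=1.7433 → 1.7433 [wait]  node(3,3) S=106.7909 payoff=0.0000 vs cont=0.2420 → 0.2420 [wait]  ⇒ S*(3)=-
t_2: node(2,0) S=77.7878 payoff=7.6122 vs cont=9.3531 → 9.3531 [wait]  node(2,1) S=88.3000 payoff=0.0000 vs cont=3.8183 → 3.8183 [wait]  node(2,2) S=100.2328 payoff=0.0000 vs cont=0.9949 → 0.9949 [wait]  ⇒ S*(2)=-
t_1: node(1,0) S=82.8774 payoff=2.5226 vs cont=6.5889 → 6.5889 [wait]  node(1,1) S=94.0774 payoff=0.0000 vs cont=2.4098 → 2.4098 [wait]  ⇒ S*(1)=-
t_0: node(0,0) S=88.3000 payoff=0.0000 vs cont=4.5025 → 4.5025 [wait]  ⇒ S*(0)=-

price = 4.5025
boundary = - - - - 68.5271 64.3188 68.5271 73.0108
tree:
4.5025
6.5889 2.4098
9.3531 3.8183 0.9949
12.8171 5.8848 1.7433 0.2420
16.8729 8.7626 2.9971 0.4824 0.0000
21.0812 12.4943 5.0220 0.9614 0.0000 0.0000
25.0311 16.8729 8.1127 1.9162 0.0000 0.0000 0.0000
28.7384 21.0812 12.3892 3.8193 0.0000 0.0000 0.0000 0.0000
32.2181 25.0311 16.8729 7.6122 0.0000 0.0000 0.0000 0.0000 0.0000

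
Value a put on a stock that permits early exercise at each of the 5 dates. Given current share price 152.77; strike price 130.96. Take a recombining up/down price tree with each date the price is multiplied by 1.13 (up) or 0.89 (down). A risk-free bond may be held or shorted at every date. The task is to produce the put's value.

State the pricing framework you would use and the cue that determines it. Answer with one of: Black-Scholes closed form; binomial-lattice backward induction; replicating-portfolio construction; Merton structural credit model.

framework: binomial-lattice backward induction

Key observation: the exercise right at every one of the 5 steps is what matters: each node needs max(130.96 − S, continuation), which only the stepwise tree valuation starting from spot 152.77 delivers.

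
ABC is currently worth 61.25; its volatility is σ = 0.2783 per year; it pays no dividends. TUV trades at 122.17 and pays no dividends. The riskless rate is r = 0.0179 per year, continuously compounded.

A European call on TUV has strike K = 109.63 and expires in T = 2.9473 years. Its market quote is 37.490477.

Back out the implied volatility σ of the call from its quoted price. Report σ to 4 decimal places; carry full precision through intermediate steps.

sigma = 0.3609

At σ = 0.3609 the Black–Scholes value reproduces the quote:
σ√T = 0.3609·√2.9473 = 0.619582
d₁ = (ln(S/K) + (r+σ²/2)T) / (σ√T) = (ln(122.17/109.63) + (0.0179+0.3609²/2)·2.9473) / 0.619582 = (0.108302 + 0.244698) / 0.619582 = 0.569739
d₂ = d₁ − σ√T = 0.569739 − 0.619582 = -0.049843
e^{−rT} = 0.948611
N(d₁) = 0.715573,  N(d₂) = 0.480124
V = S·N(d₁) − K·e^{−rT}·N(d₂) = 87.421512 − 49.931035 = 37.490477 (the quoted price), and the Black–Scholes price is strictly increasing in σ, so σ is unique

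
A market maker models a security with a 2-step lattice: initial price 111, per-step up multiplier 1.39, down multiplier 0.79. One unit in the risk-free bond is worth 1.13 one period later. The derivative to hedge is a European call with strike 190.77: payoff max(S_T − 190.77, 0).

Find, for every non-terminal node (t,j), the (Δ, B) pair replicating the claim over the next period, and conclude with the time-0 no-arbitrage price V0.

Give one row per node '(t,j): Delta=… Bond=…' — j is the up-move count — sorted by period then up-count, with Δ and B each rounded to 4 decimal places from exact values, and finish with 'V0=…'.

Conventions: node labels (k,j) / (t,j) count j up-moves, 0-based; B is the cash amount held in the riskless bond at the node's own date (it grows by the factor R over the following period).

Arbitrage-free pricing uses the up-move probability p* = (R−d)/(u−d) = 0.5667, discounting each step at R = 1.13.
Payoffs at expiry: V(2,0)=0.0000, V(2,1)=0.0000, V(2,2)=23.6931
Node (1,0) S=87.6900: V=(p*·0.0000+(1−p*)·0.0000)/1.13=0.0000; Δ=(0.0000−0.0000)/(121.8891−69.2751)=0.0000; B=V−Δ·S=0.0000
Node (1,1) S=154.2900: V=(p*·23.6931+(1−p*)·0.0000)/1.13=11.8815; Δ=(23.6931−0.0000)/(214.4631−121.8891)=0.2559; B=V−Δ·S=-27.6070
Node (0,0) S=111.0000: V=(p*·11.8815+(1−p*)·0.0000)/1.13=5.9583; Δ=(11.8815−0.0000)/(154.2900−87.6900)=0.1784; B=V−Δ·S=-13.8442
Verification: the root portfolio costs Δ(0,0)·S0 + B(0,0) = 5.9583, matching V0.

(0,0): Delta=0.1784 Bond=-13.8442
(1,0): Delta=0.0000 Bond=0.0000
(1,1): Delta=0.2559 Bond=-27.6070
V0=5.9583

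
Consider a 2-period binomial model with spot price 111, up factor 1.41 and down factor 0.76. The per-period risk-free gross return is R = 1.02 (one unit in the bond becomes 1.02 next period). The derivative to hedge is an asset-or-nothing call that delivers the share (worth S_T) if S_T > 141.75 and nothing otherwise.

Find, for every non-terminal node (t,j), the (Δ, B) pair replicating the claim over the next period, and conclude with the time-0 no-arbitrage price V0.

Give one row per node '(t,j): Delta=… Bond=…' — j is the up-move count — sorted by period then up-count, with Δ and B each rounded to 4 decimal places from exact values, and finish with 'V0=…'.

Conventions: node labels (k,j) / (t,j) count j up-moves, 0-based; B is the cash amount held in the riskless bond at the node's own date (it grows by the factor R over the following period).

Under the risk-neutral measure, an up-move has probability p* = (R−d)/(u−d) = 0.4000 and values discount at R = 1.02.
Payoffs at expiry: V(2,0)=0.0000, V(2,1)=0.0000, V(2,2)=220.6791
  t=1,j=0: stock 84.3600 → up 118.9476 (V=0.0000), down 64.1136 (V=0.0000). Price 0.0000; hedge Δ=0.0000, bond B=0.0000.
  t=1,j=1: stock 156.5100 → up 220.6791 (V=220.6791), down 118.9476 (V=0.0000). Price 86.5408; hedge Δ=2.1692, bond B=-252.9655.
  t=0,j=0: stock 111.0000 → up 156.5100 (V=86.5408), down 84.3600 (V=0.0000). Price 33.9376; hedge Δ=1.1995, bond B=-99.2022.
Verification: the root portfolio costs Δ(0,0)·S0 + B(0,0) = 33.9376, matching V0.

(0,0): Delta=1.1995 Bond=-99.2022
(1,0): Delta=0.0000 Bond=0.0000
(1,1): Delta=2.1692 Bond=-252.9655
V0=33.9376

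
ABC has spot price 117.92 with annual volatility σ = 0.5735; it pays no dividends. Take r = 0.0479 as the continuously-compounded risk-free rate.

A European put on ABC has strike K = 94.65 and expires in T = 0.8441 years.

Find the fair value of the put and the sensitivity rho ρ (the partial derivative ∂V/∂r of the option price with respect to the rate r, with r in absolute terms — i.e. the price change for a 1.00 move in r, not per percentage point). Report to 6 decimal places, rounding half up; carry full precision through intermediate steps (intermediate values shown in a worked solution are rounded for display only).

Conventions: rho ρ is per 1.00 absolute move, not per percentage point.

σ√T = 0.5735·√0.8441 = 0.526903
d₁ = (ln(S/K) + (r+σ²/2)T) / (σ√T) = (ln(117.92/94.65) + (0.0479+0.5735²/2)·0.8441) / 0.526903 = (0.219821 + 0.179246) / 0.526903 = 0.757381
d₂ = d₁ − σ√T = 0.757381 − 0.526903 = 0.230479
e^{−rT} = 0.960374
N(−d₁) = 0.224411,  N(−d₂) = 0.408860
Put price V = K·e^{−rT}·N(−d₂) − S·N(−d₁) = 37.165129 − 26.462518 = 10.702612
ρ = −K·T·e^{−rT}·N(−d₂) = -31.371086

price = 10.702612
ρ = -31.371086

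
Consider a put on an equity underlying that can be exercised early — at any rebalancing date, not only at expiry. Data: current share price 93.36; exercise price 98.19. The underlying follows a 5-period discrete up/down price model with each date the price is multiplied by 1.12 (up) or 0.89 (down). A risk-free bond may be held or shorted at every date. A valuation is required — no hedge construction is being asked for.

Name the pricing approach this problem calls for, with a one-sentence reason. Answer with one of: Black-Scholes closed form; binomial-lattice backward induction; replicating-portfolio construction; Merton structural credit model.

framework: binomial-lattice backward induction

Key observation: early exercise of the strike-98.19 put must be checked at each of the 5 dates (spot 93.36), which forces a node-by-node comparison of intrinsic and continuation value backward from expiry.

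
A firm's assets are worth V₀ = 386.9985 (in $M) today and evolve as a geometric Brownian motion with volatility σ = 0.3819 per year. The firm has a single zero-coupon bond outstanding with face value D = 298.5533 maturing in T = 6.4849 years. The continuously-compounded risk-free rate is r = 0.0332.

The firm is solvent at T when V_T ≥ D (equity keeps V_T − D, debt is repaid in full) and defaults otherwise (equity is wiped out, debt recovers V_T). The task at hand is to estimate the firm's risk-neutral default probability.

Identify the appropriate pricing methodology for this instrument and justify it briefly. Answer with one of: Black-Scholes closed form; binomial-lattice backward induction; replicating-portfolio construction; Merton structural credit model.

Key observation: a levered firm with one bullet debt due at 6.4849 years is the canonical structural-credit setup: equity is a call on the firm's assets struck at the face value.

framework: Merton structural credit model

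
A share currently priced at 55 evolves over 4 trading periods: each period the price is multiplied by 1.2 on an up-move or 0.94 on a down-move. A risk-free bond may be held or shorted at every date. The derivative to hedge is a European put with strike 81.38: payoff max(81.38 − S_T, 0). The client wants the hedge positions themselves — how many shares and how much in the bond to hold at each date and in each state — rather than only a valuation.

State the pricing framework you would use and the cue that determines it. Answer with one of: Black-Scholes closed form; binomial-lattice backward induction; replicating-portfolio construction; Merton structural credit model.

framework: replicating-portfolio construction

Key observation: the deliverable is the dynamic trading strategy on the 4-step tree (spot 55, moves 1.2 and 0.94), so the valuation must go through the node-by-node replicating-portfolio solve.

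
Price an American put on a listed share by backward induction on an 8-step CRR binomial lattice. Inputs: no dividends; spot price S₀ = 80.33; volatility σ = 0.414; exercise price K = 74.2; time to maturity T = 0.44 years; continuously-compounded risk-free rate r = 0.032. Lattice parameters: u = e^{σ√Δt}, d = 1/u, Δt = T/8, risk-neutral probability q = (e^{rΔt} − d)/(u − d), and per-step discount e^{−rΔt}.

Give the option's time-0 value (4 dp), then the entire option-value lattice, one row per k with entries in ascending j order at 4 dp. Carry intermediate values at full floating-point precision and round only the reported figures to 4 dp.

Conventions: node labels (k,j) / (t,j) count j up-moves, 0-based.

price = 5.5475
tree:
5.5475
8.0011 2.9603
11.2128 4.6171 1.2104
15.1972 7.0194 2.0810 0.2895
19.8204 10.3395 3.5167 0.5630 0.0000
24.7637 14.6392 5.8078 1.0947 0.0000 0.0000
29.3379 19.7231 9.2898 2.1286 0.0000 0.0000 0.0000
33.4889 24.7637 14.1686 4.1388 0.0000 0.0000 0.0000 0.0000
37.2557 29.3379 19.7231 8.0477 0.0000 0.0000 0.0000 0.0000 0.0000

Δt=0.05500, u=1.10196, d=0.90747, q=0.48480, disc=e^(-rΔt)=0.99824
k=8 terminal: V=max(K-S,0) → 37.2557 29.3379 19.7231 8.0477 0.0000 0.0000 0.0000 0.0000 0.0000
k=7: j=0 S=40.7111 intr=33.4889 cont=33.3584 V=33.4889[EX]; j=1 S=49.4363 intr=24.7637 cont=24.6332 V=24.7637[EX]; j=2 S=60.0314 intr=14.1686 cont=14.0381 V=14.1686[EX]; j=3 S=72.8973 intr=1.3027 cont=4.1388 V=4.1388[hold]; j=4 S=88.5206 intr=0.0000 cont=0.0000 V=0.0000[hold]; j=5 S=107.4922 intr=0.0000 cont=0.0000 V=0.0000[hold]; j=6 S=130.5298 intr=0.0000 cont=0.0000 V=0.0000[hold]; j=7 S=158.5047 intr=0.0000 cont=0.0000 V=0.0000[hold]
k=6: j=0 S=44.8621 intr=29.3379 cont=29.2074 V=29.3379[EX]; j=1 S=54.4769 intr=19.7231 cont=19.5926 V=19.7231[EX]; j=2 S=66.1523 intr=8.0477 cont=9.2898 V=9.2898[hold]; j=3 S=80.3300 intr=0.0000 cont=2.1286 V=2.1286[hold]; j=4 S=97.5462 intr=0.0000 cont=0.0000 V=0.0000[hold]; j=5 S=118.4522 intr=0.0000 cont=0.0000 V=0.0000[hold]; j=6 S=143.8387 intr=0.0000 cont=0.0000 V=0.0000[hold]
k=5: j=0 S=49.4363 intr=24.7637 cont=24.6332 V=24.7637[EX]; j=1 S=60.0314 intr=14.1686 cont=14.6392 V=14.6392[hold]; j=2 S=72.8973 intr=1.3027 cont=5.8078 V=5.8078[hold]; j=3 S=88.5206 intr=0.0000 cont=1.0947 V=1.0947[hold]; j=4 S=107.4922 intr=0.0000 cont=0.0000 V=0.0000[hold]; j=5 S=130.5298 intr=0.0000 cont=0.0000 V=0.0000[hold]
k=4: j=0 S=54.4769 intr=19.7231 cont=19.8204 V=19.8204[hold]; j=1 S=66.1523 intr=8.0477 cont=10.3395 V=10.3395[hold]; j=2 S=80.3300 intr=0.0000 cont=3.5167 V=3.5167[hold]; j=3 S=97.5462 intr=0.0000 cont=0.5630 V=0.5630[hold]; j=4 S=118.4522 intr=0.0000 cont=0.0000 V=0.0000[hold]
k=3: j=0 S=60.0314 intr=14.1686 cont=15.1972 V=15.1972[hold]; j=1 S=72.8973 intr=1.3027 cont=7.0194 V=7.0194[hold]; j=2 S=88.5206 intr=0.0000 cont=2.0810 V=2.0810[hold]; j=3 S=107.4922 intr=0.0000 cont=0.2895 V=0.2895[hold]
k=2: j=0 S=66.1523 intr=8.0477 cont=11.2128 V=11.2128[hold]; j=1 S=80.3300 intr=0.0000 cont=4.6171 V=4.6171[hold]; j=2 S=97.5462 intr=0.0000 cont=1.2104 V=1.2104[hold]
k=1: j=0 S=72.8973 intr=1.3027 cont=8.0011 V=8.0011[hold]; j=1 S=88.5206 intr=0.0000 cont=2.9603 V=2.9603[hold]
k=0: j=0 S=80.3300 intr=0.0000 cont=5.5475 V=5.5475[hold]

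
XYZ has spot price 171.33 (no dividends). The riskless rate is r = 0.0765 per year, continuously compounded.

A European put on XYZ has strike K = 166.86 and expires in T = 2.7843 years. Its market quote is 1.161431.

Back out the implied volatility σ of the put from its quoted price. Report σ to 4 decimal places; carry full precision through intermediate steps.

At σ = 0.1078 the Black–Scholes value reproduces the quote:
σ√T = 0.1078·√2.7843 = 0.179877
d₁ = (ln(S/K) + (r+σ²/2)T) / (σ√T) = (ln(171.33/166.86) + (0.0765+0.1078²/2)·2.7843) / 0.179877 = (0.026436 + 0.229177) / 0.179877 = 1.421041
d₂ = d₁ − σ√T = 1.421041 − 0.179877 = 1.241164
e^{−rT} = 0.808157
N(−d₁) = 0.077652,  N(−d₂) = 0.107273
V = K·e^{−rT}·N(−d₂) − S·N(−d₁) = 14.465617 − 13.304186 = 1.161431 (the observed quote) — the price is monotone increasing in volatility, hence this σ is the only solution

sigma = 0.1078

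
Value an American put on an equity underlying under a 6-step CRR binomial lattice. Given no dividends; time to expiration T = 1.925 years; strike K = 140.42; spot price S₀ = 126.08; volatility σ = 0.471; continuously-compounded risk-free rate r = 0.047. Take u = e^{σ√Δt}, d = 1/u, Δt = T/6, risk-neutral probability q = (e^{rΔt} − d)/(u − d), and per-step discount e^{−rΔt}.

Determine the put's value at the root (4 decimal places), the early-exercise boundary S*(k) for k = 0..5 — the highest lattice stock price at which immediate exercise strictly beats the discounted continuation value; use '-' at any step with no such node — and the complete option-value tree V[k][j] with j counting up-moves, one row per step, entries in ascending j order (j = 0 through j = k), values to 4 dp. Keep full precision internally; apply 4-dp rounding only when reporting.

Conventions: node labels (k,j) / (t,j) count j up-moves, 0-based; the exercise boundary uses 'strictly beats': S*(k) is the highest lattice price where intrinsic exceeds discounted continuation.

price = 36.2613
boundary = - - 73.9469 56.6314 73.9469 96.5569
tree:
36.2613
49.9762 21.4728
66.4731 32.3969 9.4497
83.7886 47.3892 15.9927 2.1362
97.0495 66.4731 26.7105 4.0298 0.0000
107.2053 83.7886 43.8631 7.6018 0.0000 0.0000
114.9829 97.0495 66.4731 14.3400 0.0000 0.0000 0.0000

params: Δt=0.32083 u=1.30576 d=0.76584 q=0.46184 e^(-rΔt)=0.98503
t_6 payoffs: 114.9829 97.0495 66.4731 14.3400 0.0000 0.0000 0.0000
t_5: node(5,0) S=33.2147 payoff=107.2053 vs cont=105.1037 → 107.2053 [stop]  node(5,1) S=56.6314 payoff=83.7886 vs cont=81.6871 → 83.7886 [stop]  node(5,2) S=96.5569 payoff=43.8631 vs cont=41.7616 → 43.8631 [stop]  node(5,3) S=164.6301 payoff=0.0000 vs cont=7.6018 → 7.6018 [wait]  node(5,4) S=280.6954 payoff=0.0000 vs cont=0.0000 → 0.0000 [wait]  node(5,5) S=478.5876 payoff=0.0000 vs cont=0.0000 → 0.0000 [wait]  ⇒ S*(5)=96.5569
t_4: node(4,0) S=43.3705 payoff=97.0495 vs cont=94.9480 → 97.0495 [stop]  node(4,1) S=73.9469 payoff=66.4731 vs cont=64.3715 → 66.4731 [stop]  node(4,2) S=126.0800 payoff=14.3400 vs cont=26.7105 → 26.7105 [wait]  node(4,3) S=214.9673 payoff=0.0000 vs cont=4.0298 → 4.0298 [wait]  node(4,4) S=366.5206 payoff=0.0000 vs cont=0.0000 → 0.0000 [wait]  ⇒ S*(4)=73.9469
t_3: node(3,0) S=56.6314 payoff=83.7886 vs cont=81.6871 → 83.7886 [stop]  node(3,1) S=96.5569 payoff=43.8631 vs cont=47.3892 → 47.3892 [wait]  node(3,2) S=164.6301 payoff=0.0000 vs cont=15.9927 → 15.9927 [wait]  node(3,3) S=280.6954 payoff=0.0000 vs cont=2.1362 → 2.1362 [wait]  ⇒ S*(3)=56.6314
t_2: node(2,0) S=73.9469 payoff=66.4731 vs cont=65.9757 → 66.4731 [stop]  node(2,1) S=126.0800 payoff=14.3400 vs cont=32.3969 → 32.3969 [wait]  node(2,2) S=214.9673 payoff=0.0000 vs cont=9.4497 → 9.4497 [wait]  ⇒ S*(2)=73.9469
t_1: node(1,0) S=96.5569 payoff=43.8631 vs cont=49.9762 → 49.9762 [wait]  node(1,1) S=164.6301 payoff=0.0000 vs cont=21.4728 → 21.4728 [wait]  ⇒ S*(1)=-
t_0: node(0,0) S=126.0800 payoff=14.3400 vs cont=36.2613 → 36.2613 [wait]  ⇒ S*(0)=-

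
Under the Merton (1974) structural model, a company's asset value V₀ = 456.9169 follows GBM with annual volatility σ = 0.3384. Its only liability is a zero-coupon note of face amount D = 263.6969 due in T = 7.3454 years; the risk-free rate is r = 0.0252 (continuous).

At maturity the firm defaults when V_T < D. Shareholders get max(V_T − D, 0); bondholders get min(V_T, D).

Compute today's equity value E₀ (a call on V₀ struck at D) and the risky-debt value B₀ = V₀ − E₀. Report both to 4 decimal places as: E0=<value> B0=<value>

E0=270.5083 B0=186.4086

Work the structural quantities from V₀ = 456.9169 against face 263.6969:
d₁ = [ln(V₀/D) + (r + σ²/2)T] / (σ√T)
   = [ln(456.9169/263.6969) + (0.0252 + 0.5·0.3384²)·7.3454] / (0.3384·√7.3454)
   = [0.549701 + 0.605682] / 0.917145 = 1.259760
d₂ = d₁ − σ√T = 1.259760 − 0.917145 = 0.342615
N(d₁) = 0.896122,  N(d₂) = 0.634056,  e^(−rT) = 0.831018
E₀ = V₀·N(d₁) − D·e^(−rT)·N(d₂)
   = 456.9169·0.896122 − 263.6969·0.831018·0.634056 = 270.508311
B₀ = V₀ − E₀ = 456.9169 − 270.508311 = 186.408589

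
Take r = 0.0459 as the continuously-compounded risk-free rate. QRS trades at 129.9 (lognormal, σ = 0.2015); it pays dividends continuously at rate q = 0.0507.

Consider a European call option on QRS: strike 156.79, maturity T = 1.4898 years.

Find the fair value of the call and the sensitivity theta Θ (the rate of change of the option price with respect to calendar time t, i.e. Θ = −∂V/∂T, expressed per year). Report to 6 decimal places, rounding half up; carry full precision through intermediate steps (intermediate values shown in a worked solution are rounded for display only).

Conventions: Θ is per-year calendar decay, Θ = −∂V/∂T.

σ√T = 0.2015·√1.4898 = 0.245946
d₁ = (ln(S/K) + (r−q+σ²/2)T) / (σ√T) = (ln(129.9/156.79) + (0.0459−0.0507+0.2015²/2)·1.4898) / 0.245946 = (-0.188142 + 0.023094) / 0.245946 = -0.671079
d₂ = d₁ − σ√T = -0.671079 − 0.245946 = -0.917024
e^{−rT} = 0.933904
e^{−qT} = 0.927249
N(d₁) = 0.251085,  N(d₂) = 0.179565
Call price V = S·e^{−qT}·N(d₁) − K·e^{−rT}·N(d₂) = 30.243134 − 26.293121 = 3.950013
φ(d₁) = (1/√(2π))·e^{−d₁²/2} = 0.318507
Θ = −S·e^{−qT}·φ(d₁)·σ/(2√T) + q·S·e^{−qT}·N(d₁) − r·K·e^{−rT}·N(d₂) = −3.166688 + 1.533327 − 1.206854 = -2.840215

price = 3.950013
Θ = -2.840215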